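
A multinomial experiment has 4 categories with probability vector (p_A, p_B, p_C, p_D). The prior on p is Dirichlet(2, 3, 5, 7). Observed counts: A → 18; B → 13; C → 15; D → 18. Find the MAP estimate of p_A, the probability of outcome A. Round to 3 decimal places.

MAP estimate of p_A = 0.247

The posterior is Dirichlet(αᵢ + nᵢ) = Dirichlet(20, 16, 20, 25).
For a Dirichlet(a₁,…,a_K) with all aᵢ > 1, the mode has j-th component (aⱼ − 1)/(Σaᵢ − K).
Here Σaᵢ = 81 and K = 4, so p_A = (20 − 1)/(81 − 4) = 19/77 ≈ 0.247.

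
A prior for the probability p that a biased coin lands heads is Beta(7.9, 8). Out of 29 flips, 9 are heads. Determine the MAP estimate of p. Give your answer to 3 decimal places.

p̂_MAP = 0.371

Prior: Beta(7.9, 8).
Data: 9 successes in 29 trials. The binomial likelihood contributes p^9(1−p)^20, so the posterior is Beta(7.9+9, 8+20) = Beta(16.9, 28).
For Beta(a, b) with a, b > 1 the mode is (a−1)/(a+b−2) = 15.9/42.9 ≈ 0.371.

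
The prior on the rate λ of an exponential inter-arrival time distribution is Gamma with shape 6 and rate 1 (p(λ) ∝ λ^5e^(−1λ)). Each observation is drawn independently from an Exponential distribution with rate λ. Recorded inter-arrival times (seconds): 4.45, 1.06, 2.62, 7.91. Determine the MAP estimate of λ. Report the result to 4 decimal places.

The Exponential(rate=λ) likelihood is ∝ λ^n e^(−λΣtᵢ). Here n = 4 and Σtᵢ = 4.45 + 1.06 + 2.62 + 7.91 = 16.04.
Posterior ∝ λ^5e^(−1λ) · λ^4e^(−16.04λ) = λ^9e^(−17.04λ), i.e. Gamma(10, 17.04).
Mode = (a−1)/b = 9/17.04 ≈ 0.5282.

λ̂_MAP = 0.5282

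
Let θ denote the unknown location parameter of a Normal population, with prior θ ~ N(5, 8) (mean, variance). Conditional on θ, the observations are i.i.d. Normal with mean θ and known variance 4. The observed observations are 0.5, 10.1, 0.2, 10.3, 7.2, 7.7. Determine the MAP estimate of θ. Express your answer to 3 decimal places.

θ̂_MAP = 5.923

n = 6; x̄ = (0.5 + 10.1 + 0.2 + 10.3 + 7.2 + 7.7)/6 = 36/6 = 6.
For a Normal prior and Normal likelihood with known variance, the posterior is Normal; its mode equals its mean, the precision-weighted average.
Prior precision 1/σ₀² = 1/8 = 0.125; data precision n/σ² = 6/4 = 1.5.
θ̂ = (0.125·5 + 1.5·6) / (0.125 + 1.5) = 9.625/1.625 = 77/13 ≈ 5.923.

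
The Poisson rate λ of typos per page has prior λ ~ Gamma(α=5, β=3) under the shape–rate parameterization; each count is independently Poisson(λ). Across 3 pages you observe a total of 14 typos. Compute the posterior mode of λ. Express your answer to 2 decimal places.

λ̂_MAP = 3.00

Σxᵢ = 14, n = 3.
Posterior ∝ λ^4e^(−3λ) · λ^14e^(−3λ) = λ^18e^(−6λ), i.e. Gamma(shape=19, rate=6).
The mode of a Gamma(a, b) with a ≥ 1 (shape–rate) is (a−1)/b = 18/6 ≈ 3.00.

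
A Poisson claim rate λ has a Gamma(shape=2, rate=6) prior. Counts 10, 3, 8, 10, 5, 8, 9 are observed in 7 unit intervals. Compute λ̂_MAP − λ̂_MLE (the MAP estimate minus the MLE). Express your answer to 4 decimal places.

Σxᵢ = 53. Posterior is Gamma(55, 13); MAP = (55−1)/13 = 54/13 ≈ 4.15385.
MLE = x̄ = 53/7 ≈ 7.57143.
Difference = 54/13 − 53/7 = -311/91 ≈ -3.4176.

MAP − MLE = -3.4176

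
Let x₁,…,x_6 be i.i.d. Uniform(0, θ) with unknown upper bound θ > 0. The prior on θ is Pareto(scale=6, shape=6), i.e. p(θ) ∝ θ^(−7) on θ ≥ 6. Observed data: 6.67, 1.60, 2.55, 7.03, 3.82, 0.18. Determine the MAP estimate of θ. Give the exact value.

θ̂_MAP = 7.03

The Uniform(0, θ) likelihood is θ^(−n) for θ ≥ max(xᵢ), zero otherwise. Here max(xᵢ) = 7.03.
Posterior ∝ θ^(−7) · θ^(−6) = θ^(−13) on θ ≥ max(6, 7.03) = 7.03.
This density is strictly decreasing in θ, so the posterior mode lies at the lower boundary of the support.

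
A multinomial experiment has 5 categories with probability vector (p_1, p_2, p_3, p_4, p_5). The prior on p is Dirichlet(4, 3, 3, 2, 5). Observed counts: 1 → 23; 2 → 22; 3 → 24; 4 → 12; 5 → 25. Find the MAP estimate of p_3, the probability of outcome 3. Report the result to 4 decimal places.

The posterior is Dirichlet(αᵢ + nᵢ) = Dirichlet(27, 25, 27, 14, 30).
For a Dirichlet(a₁,…,a_K) with all aᵢ > 1, the mode has j-th component (aⱼ − 1)/(Σaᵢ − K).
Here Σaᵢ = 123 and K = 5, so p_3 = (27 − 1)/(123 − 5) = 26/118 ≈ 0.2203.

MAP estimate: 0.2203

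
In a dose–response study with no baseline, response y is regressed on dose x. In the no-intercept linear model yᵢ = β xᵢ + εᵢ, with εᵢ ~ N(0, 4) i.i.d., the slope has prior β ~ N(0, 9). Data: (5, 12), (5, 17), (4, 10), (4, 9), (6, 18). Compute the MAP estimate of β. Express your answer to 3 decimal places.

log p(β | y) = −Σ(yᵢ − βxᵢ)²/(2·4) − β²/(2·9) + const.
Setting the derivative to zero: Σxᵢ(yᵢ − βxᵢ)/4 − β/9 = 0, so β = Σxᵢyᵢ / (Σxᵢ² + σ²/τ²).
Σxᵢyᵢ = 5·12 + 5·17 + 4·10 + 4·9 + 6·18 = 329; Σxᵢ² = 118; σ²/τ² = 4/9.
β̂_MAP = 329 / (118 + 4/9) = 329/(1066/9) = 2961/1066 ≈ 2.778.

β̂_MAP = 2.778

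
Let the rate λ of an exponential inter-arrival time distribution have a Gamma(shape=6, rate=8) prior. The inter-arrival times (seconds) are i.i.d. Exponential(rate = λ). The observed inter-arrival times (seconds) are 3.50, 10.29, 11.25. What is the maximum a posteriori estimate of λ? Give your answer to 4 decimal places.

λ̂_MAP = 0.2421

The Exponential(rate=λ) likelihood is ∝ λ^n e^(−λΣtᵢ). Here n = 3 and Σtᵢ = 3.50 + 10.29 + 11.25 = 25.04.
Posterior ∝ λ^5e^(−8λ) · λ^3e^(−25.04λ) = λ^8e^(−33.04λ), i.e. Gamma(9, 33.04).
Mode = (a−1)/b = 8/33.04 ≈ 0.2421.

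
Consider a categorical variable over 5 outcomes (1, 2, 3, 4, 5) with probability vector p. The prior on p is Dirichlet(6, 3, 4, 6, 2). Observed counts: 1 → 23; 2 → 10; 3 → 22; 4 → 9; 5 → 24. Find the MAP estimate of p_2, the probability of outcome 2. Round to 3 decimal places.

The posterior is Dirichlet(αᵢ + nᵢ) = Dirichlet(29, 13, 26, 15, 26).
For a Dirichlet(a₁,…,a_K) with all aᵢ > 1, the mode has j-th component (aⱼ − 1)/(Σaᵢ − K).
Here Σaᵢ = 109 and K = 5, so p_2 = (13 − 1)/(109 − 5) = 12/104 ≈ 0.115.

MAP estimate: 0.115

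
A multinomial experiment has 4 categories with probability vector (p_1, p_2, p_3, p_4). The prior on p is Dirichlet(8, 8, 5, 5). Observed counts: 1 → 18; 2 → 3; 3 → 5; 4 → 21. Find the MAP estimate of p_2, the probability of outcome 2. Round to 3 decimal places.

The posterior is Dirichlet(αᵢ + nᵢ) = Dirichlet(26, 11, 10, 26).
For a Dirichlet(a₁,…,a_K) with all aᵢ > 1, the mode has j-th component (aⱼ − 1)/(Σaᵢ − K).
Here Σaᵢ = 73 and K = 4, so p_2 = (11 − 1)/(73 − 4) = 10/69 ≈ 0.145.

MAP estimate: 0.145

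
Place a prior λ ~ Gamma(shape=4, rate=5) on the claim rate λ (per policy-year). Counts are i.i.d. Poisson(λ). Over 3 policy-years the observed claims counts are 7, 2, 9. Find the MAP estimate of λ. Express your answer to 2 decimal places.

λ̂_MAP = 2.63

Σxᵢ = 7+2+9 = 18, with n = 3.
Posterior ∝ λ^3e^(−5λ) · λ^18e^(−3λ) = λ^21e^(−8λ), i.e. Gamma(shape=22, rate=8).
The mode of a Gamma(a, b) with a ≥ 1 (shape–rate) is (a−1)/b = 21/8 ≈ 2.63.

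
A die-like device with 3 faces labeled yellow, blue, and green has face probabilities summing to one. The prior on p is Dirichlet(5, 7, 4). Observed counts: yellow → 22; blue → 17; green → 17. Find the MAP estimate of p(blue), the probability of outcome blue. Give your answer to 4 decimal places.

MAP estimate of p(blue) = 0.3333

The posterior is Dirichlet(αᵢ + nᵢ) = Dirichlet(27, 24, 21).
For a Dirichlet(a₁,…,a_K) with all aᵢ > 1, the mode has j-th component (aⱼ − 1)/(Σaᵢ − K).
Here Σaᵢ = 72 and K = 3, so p(blue) = (24 − 1)/(72 − 3) = 23/69 ≈ 0.3333.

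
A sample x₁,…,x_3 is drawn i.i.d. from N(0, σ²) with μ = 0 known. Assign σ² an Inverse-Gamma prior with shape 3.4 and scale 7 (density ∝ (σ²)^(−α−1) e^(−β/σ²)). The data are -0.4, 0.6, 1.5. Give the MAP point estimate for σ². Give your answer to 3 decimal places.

σ̂²_MAP = 1.421

Sum of squared deviations about the known mean: SS = (-0.4−0)² + (0.6−0)² + (1.5−0)² = 2.77.
The Normal likelihood contributes (σ²)^(−n/2) exp(−SS/(2σ²)), so the posterior is Inverse-Gamma(α + n/2, β + SS/2) = Inverse-Gamma(4.9, 8.385).
The mode of Inverse-Gamma(a, b) is b/(a+1) = 8.385/5.9 ≈ 1.421.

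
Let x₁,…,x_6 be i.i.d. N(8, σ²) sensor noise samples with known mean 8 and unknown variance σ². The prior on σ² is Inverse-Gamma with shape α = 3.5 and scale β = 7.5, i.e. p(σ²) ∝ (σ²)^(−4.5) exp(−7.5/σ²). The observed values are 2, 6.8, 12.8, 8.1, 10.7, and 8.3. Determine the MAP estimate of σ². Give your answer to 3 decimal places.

σ̂²_MAP = 5.525

Sum of squared deviations about the known mean: SS = (2−8)² + (6.8−8)² + (12.8−8)² + (8.1−8)² + (10.7−8)² + (8.3−8)² = 67.87.
The Normal likelihood contributes (σ²)^(−n/2) exp(−SS/(2σ²)), so the posterior is Inverse-Gamma(α + n/2, β + SS/2) = Inverse-Gamma(6.5, 41.435).
The mode of Inverse-Gamma(a, b) is b/(a+1) = 41.435/7.5 ≈ 5.525.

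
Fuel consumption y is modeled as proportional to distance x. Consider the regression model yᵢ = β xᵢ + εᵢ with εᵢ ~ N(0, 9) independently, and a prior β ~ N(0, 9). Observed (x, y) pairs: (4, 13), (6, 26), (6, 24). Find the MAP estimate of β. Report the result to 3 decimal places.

β̂_MAP = 3.955

log p(β | y) = −Σ(yᵢ − βxᵢ)²/(2·9) − β²/(2·9) + const.
Setting the derivative to zero: Σxᵢ(yᵢ − βxᵢ)/9 − β/9 = 0, so β = Σxᵢyᵢ / (Σxᵢ² + σ²/τ²).
Σxᵢyᵢ = 4·13 + 6·26 + 6·24 = 352; Σxᵢ² = 88; σ²/τ² = 1.
β̂_MAP = 352 / (88 + 1) = 352/89 ≈ 3.955.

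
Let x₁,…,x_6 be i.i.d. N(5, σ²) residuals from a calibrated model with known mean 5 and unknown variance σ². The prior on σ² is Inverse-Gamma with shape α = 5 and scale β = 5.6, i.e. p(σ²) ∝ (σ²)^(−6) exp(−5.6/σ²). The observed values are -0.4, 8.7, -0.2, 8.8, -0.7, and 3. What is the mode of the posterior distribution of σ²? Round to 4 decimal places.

σ̂²_MAP = 7.3344

Sum of squared deviations about the known mean: SS = (-0.4−5)² + (8.7−5)² + (-0.2−5)² + (8.8−5)² + (-0.7−5)² + (3−5)² = 120.82.
The Normal likelihood contributes (σ²)^(−n/2) exp(−SS/(2σ²)), so the posterior is Inverse-Gamma(α + n/2, β + SS/2) = Inverse-Gamma(8, 66.01).
The mode of Inverse-Gamma(a, b) is b/(a+1) = 66.01/9 ≈ 7.3344.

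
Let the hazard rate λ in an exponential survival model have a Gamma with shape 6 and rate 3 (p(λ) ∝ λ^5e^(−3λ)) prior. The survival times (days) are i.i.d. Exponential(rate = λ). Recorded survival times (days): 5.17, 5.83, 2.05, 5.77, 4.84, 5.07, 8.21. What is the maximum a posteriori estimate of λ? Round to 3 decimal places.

λ̂_MAP = 0.300

The Exponential(rate=λ) likelihood is ∝ λ^n e^(−λΣtᵢ). Here n = 7 and Σtᵢ = 5.17 + 5.83 + 2.05 + 5.77 + 4.84 + 5.07 + 8.21 = 36.94.
Posterior ∝ λ^5e^(−3λ) · λ^7e^(−36.94λ) = λ^12e^(−39.94λ), i.e. Gamma(13, 39.94).
Mode = (a−1)/b = 12/39.94 ≈ 0.300.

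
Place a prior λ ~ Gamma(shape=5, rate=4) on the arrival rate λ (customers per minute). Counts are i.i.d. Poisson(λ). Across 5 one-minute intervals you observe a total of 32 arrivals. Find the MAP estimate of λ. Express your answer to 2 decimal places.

Σxᵢ = 32, n = 5.
Posterior ∝ λ^4e^(−4λ) · λ^32e^(−5λ) = λ^36e^(−9λ), i.e. Gamma(shape=37, rate=9).
The mode of a Gamma(a, b) with a ≥ 1 (shape–rate) is (a−1)/b = 36/9 ≈ 4.00.

λ̂_MAP = 4.00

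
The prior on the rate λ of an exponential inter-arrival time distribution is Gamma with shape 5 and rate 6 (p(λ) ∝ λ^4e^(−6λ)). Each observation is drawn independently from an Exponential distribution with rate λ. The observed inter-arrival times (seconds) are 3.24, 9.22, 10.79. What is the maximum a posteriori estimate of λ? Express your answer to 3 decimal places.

The Exponential(rate=λ) likelihood is ∝ λ^n e^(−λΣtᵢ). Here n = 3 and Σtᵢ = 3.24 + 9.22 + 10.79 = 23.25.
Posterior ∝ λ^4e^(−6λ) · λ^3e^(−23.25λ) = λ^7e^(−29.25λ), i.e. Gamma(8, 29.25).
Mode = (a−1)/b = 7/29.25 ≈ 0.239.

λ̂_MAP = 0.239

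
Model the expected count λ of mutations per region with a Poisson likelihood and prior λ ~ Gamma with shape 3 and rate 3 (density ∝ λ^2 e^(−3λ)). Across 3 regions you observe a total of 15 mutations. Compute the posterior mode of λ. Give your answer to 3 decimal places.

λ̂_MAP = 2.833

Σxᵢ = 15, n = 3.
Posterior ∝ λ^2e^(−3λ) · λ^15e^(−3λ) = λ^17e^(−6λ), i.e. Gamma(shape=18, rate=6).
The mode of a Gamma(a, b) with a ≥ 1 (shape–rate) is (a−1)/b = 17/6 ≈ 2.833.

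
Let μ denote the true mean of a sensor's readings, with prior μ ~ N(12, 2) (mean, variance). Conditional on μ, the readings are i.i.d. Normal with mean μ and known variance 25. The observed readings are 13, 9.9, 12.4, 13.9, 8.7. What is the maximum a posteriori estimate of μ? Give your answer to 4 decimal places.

n = 5; x̄ = (13 + 9.9 + 12.4 + 13.9 + 8.7)/5 = 57.9/5 = 11.58.
For a Normal prior and Normal likelihood with known variance, the posterior is Normal; its mode equals its mean, the precision-weighted average.
Prior precision 1/σ₀² = 1/2 = 0.5; data precision n/σ² = 5/25 = 0.2.
μ̂ = (0.5·12 + 0.2·11.58) / (0.5 + 0.2) = 8.316/0.7 = 11.8800.

μ̂_MAP = 11.8800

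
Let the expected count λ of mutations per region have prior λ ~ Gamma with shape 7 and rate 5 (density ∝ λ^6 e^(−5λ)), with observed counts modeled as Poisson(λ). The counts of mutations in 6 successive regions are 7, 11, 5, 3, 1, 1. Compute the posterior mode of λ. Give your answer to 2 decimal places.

Σxᵢ = 7+11+5+3+1+1 = 28, with n = 6.
Posterior ∝ λ^6e^(−5λ) · λ^28e^(−6λ) = λ^34e^(−11λ), i.e. Gamma(shape=35, rate=11).
The mode of a Gamma(a, b) with a ≥ 1 (shape–rate) is (a−1)/b = 34/11 ≈ 3.09.

λ̂_MAP = 3.09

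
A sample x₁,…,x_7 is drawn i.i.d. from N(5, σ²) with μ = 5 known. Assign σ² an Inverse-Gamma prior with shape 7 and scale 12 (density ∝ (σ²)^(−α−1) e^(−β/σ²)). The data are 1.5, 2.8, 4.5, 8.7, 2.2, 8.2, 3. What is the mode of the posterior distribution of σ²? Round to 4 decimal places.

σ̂²_MAP = 3.3526

Sum of squared deviations about the known mean: SS = (1.5−5)² + (2.8−5)² + (4.5−5)² + (8.7−5)² + (2.2−5)² + (8.2−5)² + (3−5)² = 53.11.
The Normal likelihood contributes (σ²)^(−n/2) exp(−SS/(2σ²)), so the posterior is Inverse-Gamma(α + n/2, β + SS/2) = Inverse-Gamma(10.5, 38.555).
The mode of Inverse-Gamma(a, b) is b/(a+1) = 38.555/11.5 ≈ 3.3526.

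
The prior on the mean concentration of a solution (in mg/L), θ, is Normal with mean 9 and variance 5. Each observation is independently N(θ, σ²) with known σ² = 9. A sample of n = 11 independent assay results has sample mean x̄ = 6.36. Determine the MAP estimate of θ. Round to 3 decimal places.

θ̂_MAP = 6.731

n = 11, x̄ = 6.36.
For a Normal prior and Normal likelihood with known variance, the posterior is Normal; its mode equals its mean, the precision-weighted average.
Prior precision 1/σ₀² = 1/5 = 0.2; data precision n/σ² = 11/9.
θ̂ = (0.2·9 + (11/9)·6.36) / (0.2 + 11/9) = (718/75)/(64/45) = 6.73125 ≈ 6.731.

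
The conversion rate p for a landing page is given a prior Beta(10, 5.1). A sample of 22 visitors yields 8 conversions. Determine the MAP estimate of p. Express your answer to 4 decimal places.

Prior: Beta(10, 5.1).
Data: 8 successes in 22 trials. The binomial likelihood contributes p^8(1−p)^14, so the posterior is Beta(10+8, 5.1+14) = Beta(18, 19.1).
For Beta(a, b) with a, b > 1 the mode is (a−1)/(a+b−2) = 17/35.1 ≈ 0.4843.

p̂_MAP = 0.4843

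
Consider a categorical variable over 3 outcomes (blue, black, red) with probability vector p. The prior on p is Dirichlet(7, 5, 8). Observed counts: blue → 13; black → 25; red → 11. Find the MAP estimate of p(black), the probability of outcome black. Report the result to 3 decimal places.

The posterior is Dirichlet(αᵢ + nᵢ) = Dirichlet(20, 30, 19).
For a Dirichlet(a₁,…,a_K) with all aᵢ > 1, the mode has j-th component (aⱼ − 1)/(Σaᵢ − K).
Here Σaᵢ = 69 and K = 3, so p(black) = (30 − 1)/(69 − 3) = 29/66 ≈ 0.439.

MAP estimate of p(black) = 0.439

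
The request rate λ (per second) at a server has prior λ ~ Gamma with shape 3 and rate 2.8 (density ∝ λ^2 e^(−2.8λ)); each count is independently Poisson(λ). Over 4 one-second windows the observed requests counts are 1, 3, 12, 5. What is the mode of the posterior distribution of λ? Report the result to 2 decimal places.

Σxᵢ = 1+3+12+5 = 21, with n = 4.
Posterior ∝ λ^2e^(−2.8λ) · λ^21e^(−4λ) = λ^23e^(−6.8λ), i.e. Gamma(shape=24, rate=6.8).
The mode of a Gamma(a, b) with a ≥ 1 (shape–rate) is (a−1)/b = 23/6.8 ≈ 3.38.

λ̂_MAP = 3.38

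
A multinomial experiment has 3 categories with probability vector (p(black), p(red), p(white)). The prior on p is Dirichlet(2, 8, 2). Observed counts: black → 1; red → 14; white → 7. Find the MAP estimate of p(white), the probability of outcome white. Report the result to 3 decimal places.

The posterior is Dirichlet(αᵢ + nᵢ) = Dirichlet(3, 22, 9).
For a Dirichlet(a₁,…,a_K) with all aᵢ > 1, the mode has j-th component (aⱼ − 1)/(Σaᵢ − K).
Here Σaᵢ = 34 and K = 3, so p(white) = (9 − 1)/(34 − 3) = 8/31 ≈ 0.258.

MAP estimate of p(white) = 0.258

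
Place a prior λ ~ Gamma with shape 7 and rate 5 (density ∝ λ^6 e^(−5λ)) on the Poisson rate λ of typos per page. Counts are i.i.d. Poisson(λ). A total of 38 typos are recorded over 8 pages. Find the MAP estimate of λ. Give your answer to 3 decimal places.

λ̂_MAP = 3.385

Σxᵢ = 38, n = 8.
Posterior ∝ λ^6e^(−5λ) · λ^38e^(−8λ) = λ^44e^(−13λ), i.e. Gamma(shape=45, rate=13).
The mode of a Gamma(a, b) with a ≥ 1 (shape–rate) is (a−1)/b = 44/13 ≈ 3.385.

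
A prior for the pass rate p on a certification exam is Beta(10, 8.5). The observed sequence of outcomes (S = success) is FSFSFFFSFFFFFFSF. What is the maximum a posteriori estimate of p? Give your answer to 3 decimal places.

p̂_MAP = 0.400

Prior: Beta(10, 8.5).
Data: 4 successes in 16 trials (from the sequence). The binomial likelihood contributes p^4(1−p)^12, so the posterior is Beta(10+4, 8.5+12) = Beta(14, 20.5).
For Beta(a, b) with a, b > 1 the mode is (a−1)/(a+b−2) = 13/32.5 ≈ 0.400.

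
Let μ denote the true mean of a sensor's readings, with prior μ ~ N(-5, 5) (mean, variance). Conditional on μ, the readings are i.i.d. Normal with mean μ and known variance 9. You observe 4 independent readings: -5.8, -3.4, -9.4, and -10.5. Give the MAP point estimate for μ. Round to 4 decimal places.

n = 4; x̄ = ((-5.8) + (-3.4) + (-9.4) + (-10.5))/4 = -29.1/4 = -7.275.
For a Normal prior and Normal likelihood with known variance, the posterior is Normal; its mode equals its mean, the precision-weighted average.
Prior precision 1/σ₀² = 1/5 = 0.2; data precision n/σ² = 4/9.
μ̂ = (0.2·(-5) + (4/9)·(-7.275)) / (0.2 + 4/9) = (-127/30)/(29/45) = -381/58 ≈ -6.5690.

μ̂_MAP = -6.5690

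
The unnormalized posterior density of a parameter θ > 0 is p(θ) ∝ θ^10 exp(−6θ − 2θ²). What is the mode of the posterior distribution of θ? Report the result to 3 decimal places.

θ̂_MAP = 1.000

ℓ'(θ) = 10/θ − 6 − 4θ. Setting this to zero and multiplying by θ: 4θ² + 6θ − 10 = 0.
θ = (−6 + √(6² + 4·4·10)) / (2·4) = (−6 + √196) / 8 = (−6 + 14)/8 = 1.
ℓ''(θ) = −10/θ² − 4 < 0, confirming a maximum.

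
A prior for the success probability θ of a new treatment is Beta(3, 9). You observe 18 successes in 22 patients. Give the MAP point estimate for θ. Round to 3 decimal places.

θ̂_MAP = 0.625

Prior: Beta(3, 9).
Data: 18 successes in 22 trials. The binomial likelihood contributes θ^18(1−θ)^4, so the posterior is Beta(3+18, 9+4) = Beta(21, 13).
For Beta(a, b) with a, b > 1 the mode is (a−1)/(a+b−2) = 20/32 ≈ 0.625.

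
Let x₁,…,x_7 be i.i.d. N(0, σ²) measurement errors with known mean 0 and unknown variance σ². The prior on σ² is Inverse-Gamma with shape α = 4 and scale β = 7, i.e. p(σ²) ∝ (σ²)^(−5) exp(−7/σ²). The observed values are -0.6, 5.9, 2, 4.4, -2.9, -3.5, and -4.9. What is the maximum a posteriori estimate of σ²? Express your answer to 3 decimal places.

Sum of squared deviations about the known mean: SS = (-0.6−0)² + (5.9−0)² + (2−0)² + (4.4−0)² + (-2.9−0)² + (-3.5−0)² + (-4.9−0)² = 103.2.
The Normal likelihood contributes (σ²)^(−n/2) exp(−SS/(2σ²)), so the posterior is Inverse-Gamma(α + n/2, β + SS/2) = Inverse-Gamma(7.5, 58.6).
The mode of Inverse-Gamma(a, b) is b/(a+1) = 58.6/8.5 ≈ 6.894.

σ̂²_MAP = 6.894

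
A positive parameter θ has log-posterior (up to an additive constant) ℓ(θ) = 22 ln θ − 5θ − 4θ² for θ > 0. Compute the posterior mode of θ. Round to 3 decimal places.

ℓ'(θ) = 22/θ − 5 − 8θ. Setting this to zero and multiplying by θ: 8θ² + 5θ − 22 = 0.
θ = (−5 + √(5² + 4·8·22)) / (2·8) = (−5 + √729) / 16 = (−5 + 27)/16 = 11/8.
ℓ''(θ) = −22/θ² − 8 < 0, confirming a maximum.

θ̂_MAP = 1.375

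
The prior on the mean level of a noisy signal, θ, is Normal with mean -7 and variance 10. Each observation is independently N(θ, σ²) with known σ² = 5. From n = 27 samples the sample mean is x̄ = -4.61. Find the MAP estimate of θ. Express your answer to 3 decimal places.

n = 27, x̄ = -4.61.
For a Normal prior and Normal likelihood with known variance, the posterior is Normal; its mode equals its mean, the precision-weighted average.
Prior precision 1/σ₀² = 1/10 = 0.1; data precision n/σ² = 27/5 = 5.4.
θ̂ = (0.1·(-7) + 5.4·(-4.61)) / (0.1 + 5.4) = (-25.594)/5.5 = -12797/2750 ≈ -4.653.

θ̂_MAP = -4.653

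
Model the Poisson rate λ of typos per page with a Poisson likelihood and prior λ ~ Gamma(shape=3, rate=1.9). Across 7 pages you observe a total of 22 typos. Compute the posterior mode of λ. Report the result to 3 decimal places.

Σxᵢ = 22, n = 7.
Posterior ∝ λ^2e^(−1.9λ) · λ^22e^(−7λ) = λ^24e^(−8.9λ), i.e. Gamma(shape=25, rate=8.9).
The mode of a Gamma(a, b) with a ≥ 1 (shape–rate) is (a−1)/b = 24/8.9 ≈ 2.697.

λ̂_MAP = 2.697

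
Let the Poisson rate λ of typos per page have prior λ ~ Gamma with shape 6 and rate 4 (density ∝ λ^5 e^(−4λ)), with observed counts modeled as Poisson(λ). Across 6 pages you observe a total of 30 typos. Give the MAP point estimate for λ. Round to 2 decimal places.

λ̂_MAP = 3.50

Σxᵢ = 30, n = 6.
Posterior ∝ λ^5e^(−4λ) · λ^30e^(−6λ) = λ^35e^(−10λ), i.e. Gamma(shape=36, rate=10).
The mode of a Gamma(a, b) with a ≥ 1 (shape–rate) is (a−1)/b = 35/10 ≈ 3.50.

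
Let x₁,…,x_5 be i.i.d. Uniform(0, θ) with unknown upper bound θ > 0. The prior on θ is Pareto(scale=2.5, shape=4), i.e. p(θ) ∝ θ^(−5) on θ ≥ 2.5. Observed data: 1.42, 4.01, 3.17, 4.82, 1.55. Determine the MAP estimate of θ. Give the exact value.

θ̂_MAP = 4.82

The Uniform(0, θ) likelihood is θ^(−n) for θ ≥ max(xᵢ), zero otherwise. Here max(xᵢ) = 4.82.
Posterior ∝ θ^(−5) · θ^(−5) = θ^(−10) on θ ≥ max(2.5, 4.82) = 4.82.
This density is strictly decreasing in θ, so the posterior mode lies at the lower boundary of the support.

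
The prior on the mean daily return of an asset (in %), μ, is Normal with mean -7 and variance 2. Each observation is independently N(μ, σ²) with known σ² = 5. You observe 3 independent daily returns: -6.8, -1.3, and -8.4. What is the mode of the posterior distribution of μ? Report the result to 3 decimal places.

n = 3; x̄ = ((-6.8) + (-1.3) + (-8.4))/3 = -16.5/3 = -5.5.
For a Normal prior and Normal likelihood with known variance, the posterior is Normal; its mode equals its mean, the precision-weighted average.
Prior precision 1/σ₀² = 1/2 = 0.5; data precision n/σ² = 3/5 = 0.6.
μ̂ = (0.5·(-7) + 0.6·(-5.5)) / (0.5 + 0.6) = (-6.8)/1.1 = -68/11 ≈ -6.182.

μ̂_MAP = -6.182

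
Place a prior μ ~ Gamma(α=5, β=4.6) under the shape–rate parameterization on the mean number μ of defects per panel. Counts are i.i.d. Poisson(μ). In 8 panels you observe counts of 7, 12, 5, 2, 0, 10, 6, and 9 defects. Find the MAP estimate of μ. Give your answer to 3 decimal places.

μ̂_MAP = 4.365

Σxᵢ = 7+12+5+2+0+10+6+9 = 51, with n = 8.
Posterior ∝ μ^4e^(−4.6μ) · μ^51e^(−8μ) = μ^55e^(−12.6μ), i.e. Gamma(shape=56, rate=12.6).
The mode of a Gamma(a, b) with a ≥ 1 (shape–rate) is (a−1)/b = 55/12.6 ≈ 4.365.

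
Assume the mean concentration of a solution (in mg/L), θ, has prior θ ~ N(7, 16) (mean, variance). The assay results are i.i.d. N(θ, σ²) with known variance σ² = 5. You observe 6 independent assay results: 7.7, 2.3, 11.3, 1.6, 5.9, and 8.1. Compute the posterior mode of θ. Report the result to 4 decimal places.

θ̂_MAP = 6.1921

n = 6; x̄ = (7.7 + 2.3 + 11.3 + 1.6 + 5.9 + 8.1)/6 = 36.9/6 = 6.15.
For a Normal prior and Normal likelihood with known variance, the posterior is Normal; its mode equals its mean, the precision-weighted average.
Prior precision 1/σ₀² = 1/16 = 0.0625; data precision n/σ² = 6/5 = 1.2.
θ̂ = (0.0625·7 + 1.2·6.15) / (0.0625 + 1.2) = 7.8175/1.2625 = 3127/505 ≈ 6.1921.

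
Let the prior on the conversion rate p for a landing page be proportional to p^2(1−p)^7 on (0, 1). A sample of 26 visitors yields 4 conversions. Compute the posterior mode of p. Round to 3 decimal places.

p̂_MAP = 0.171

The prior density ∝ p^2(1−p)^7 is the kernel of Beta(3, 8).
Data: 4 successes in 26 trials. The binomial likelihood contributes p^4(1−p)^22, so the posterior is Beta(3+4, 8+22) = Beta(7, 30).
For Beta(a, b) with a, b > 1 the mode is (a−1)/(a+b−2) = 6/35 ≈ 0.171.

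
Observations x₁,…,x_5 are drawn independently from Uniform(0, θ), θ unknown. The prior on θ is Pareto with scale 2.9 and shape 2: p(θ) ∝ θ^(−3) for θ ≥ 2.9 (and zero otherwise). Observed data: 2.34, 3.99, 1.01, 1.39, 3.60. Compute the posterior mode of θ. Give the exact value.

The Uniform(0, θ) likelihood is θ^(−n) for θ ≥ max(xᵢ), zero otherwise. Here max(xᵢ) = 3.99.
Posterior ∝ θ^(−3) · θ^(−5) = θ^(−8) on θ ≥ max(2.9, 3.99) = 3.99.
This density is strictly decreasing in θ, so the posterior mode lies at the lower boundary of the support.

θ̂_MAP = 3.99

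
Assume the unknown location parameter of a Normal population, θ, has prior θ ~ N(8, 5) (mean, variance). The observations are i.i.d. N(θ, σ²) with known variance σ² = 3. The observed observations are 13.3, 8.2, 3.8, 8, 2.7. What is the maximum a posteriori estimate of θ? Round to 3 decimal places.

n = 5; x̄ = (13.3 + 8.2 + 3.8 + 8 + 2.7)/5 = 36/5 = 7.2.
For a Normal prior and Normal likelihood with known variance, the posterior is Normal; its mode equals its mean, the precision-weighted average.
Prior precision 1/σ₀² = 1/5 = 0.2; data precision n/σ² = 5/3.
θ̂ = (0.2·8 + (5/3)·7.2) / (0.2 + 5/3) = 13.6/(28/15) = 51/7 ≈ 7.286.

θ̂_MAP = 7.286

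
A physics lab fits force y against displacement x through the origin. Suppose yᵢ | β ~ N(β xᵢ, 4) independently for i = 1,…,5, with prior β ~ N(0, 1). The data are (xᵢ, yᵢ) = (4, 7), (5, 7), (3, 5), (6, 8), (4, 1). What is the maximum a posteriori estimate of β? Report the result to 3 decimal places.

log p(β | y) = −Σ(yᵢ − βxᵢ)²/(2·4) − β²/(2·1) + const.
Setting the derivative to zero: Σxᵢ(yᵢ − βxᵢ)/4 − β/1 = 0, so β = Σxᵢyᵢ / (Σxᵢ² + σ²/τ²).
Σxᵢyᵢ = 4·7 + 5·7 + 3·5 + 6·8 + 4·1 = 130; Σxᵢ² = 102; σ²/τ² = 4.
β̂_MAP = 130 / (102 + 4) = 130/106 ≈ 1.226.

β̂_MAP = 1.226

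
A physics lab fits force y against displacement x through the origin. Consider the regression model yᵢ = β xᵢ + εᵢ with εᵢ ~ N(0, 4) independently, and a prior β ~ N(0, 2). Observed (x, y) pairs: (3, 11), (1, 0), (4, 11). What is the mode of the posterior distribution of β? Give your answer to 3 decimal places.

β̂_MAP = 2.750

log p(β | y) = −Σ(yᵢ − βxᵢ)²/(2·4) − β²/(2·2) + const.
Setting the derivative to zero: Σxᵢ(yᵢ − βxᵢ)/4 − β/2 = 0, so β = Σxᵢyᵢ / (Σxᵢ² + σ²/τ²).
Σxᵢyᵢ = 3·11 + 1·0 + 4·11 = 77; Σxᵢ² = 26; σ²/τ² = 2.
β̂_MAP = 77 / (26 + 2) = 77/28 ≈ 2.750.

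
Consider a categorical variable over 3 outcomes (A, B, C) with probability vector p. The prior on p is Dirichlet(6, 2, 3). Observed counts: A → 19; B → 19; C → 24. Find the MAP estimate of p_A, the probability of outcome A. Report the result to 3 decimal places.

The posterior is Dirichlet(αᵢ + nᵢ) = Dirichlet(25, 21, 27).
For a Dirichlet(a₁,…,a_K) with all aᵢ > 1, the mode has j-th component (aⱼ − 1)/(Σaᵢ − K).
Here Σaᵢ = 73 and K = 3, so p_A = (25 − 1)/(73 − 3) = 24/70 ≈ 0.343.

MAP estimate of p_A = 0.343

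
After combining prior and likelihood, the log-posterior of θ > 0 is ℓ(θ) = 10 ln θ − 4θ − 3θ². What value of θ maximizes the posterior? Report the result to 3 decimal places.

θ̂_MAP = 1.000

ℓ'(θ) = 10/θ − 4 − 6θ. Setting this to zero and multiplying by θ: 6θ² + 4θ − 10 = 0.
θ = (−4 + √(4² + 4·6·10)) / (2·6) = (−4 + √256) / 12 = (−4 + 16)/12 = 1.
ℓ''(θ) = −10/θ² − 6 < 0, confirming a maximum.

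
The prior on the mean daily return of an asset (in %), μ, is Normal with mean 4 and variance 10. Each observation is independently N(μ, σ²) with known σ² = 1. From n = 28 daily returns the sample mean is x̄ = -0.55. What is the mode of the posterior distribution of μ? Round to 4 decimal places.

μ̂_MAP = -0.5338

n = 28, x̄ = -0.55.
For a Normal prior and Normal likelihood with known variance, the posterior is Normal; its mode equals its mean, the precision-weighted average.
Prior precision 1/σ₀² = 1/10 = 0.1; data precision n/σ² = 28/1 = 28.
μ̂ = (0.1·4 + 28·(-0.55)) / (0.1 + 28) = (-15)/28.1 = -150/281 ≈ -0.5338.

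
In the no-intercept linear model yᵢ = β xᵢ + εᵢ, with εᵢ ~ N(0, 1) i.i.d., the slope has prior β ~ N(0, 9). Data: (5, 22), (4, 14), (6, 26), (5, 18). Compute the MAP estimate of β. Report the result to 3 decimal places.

β̂_MAP = 4.035

log p(β | y) = −Σ(yᵢ − βxᵢ)²/(2·1) − β²/(2·9) + const.
Setting the derivative to zero: Σxᵢ(yᵢ − βxᵢ)/1 − β/9 = 0, so β = Σxᵢyᵢ / (Σxᵢ² + σ²/τ²).
Σxᵢyᵢ = 5·22 + 4·14 + 6·26 + 5·18 = 412; Σxᵢ² = 102; σ²/τ² = 1/9.
β̂_MAP = 412 / (102 + 1/9) = 412/(919/9) = 3708/919 ≈ 4.035.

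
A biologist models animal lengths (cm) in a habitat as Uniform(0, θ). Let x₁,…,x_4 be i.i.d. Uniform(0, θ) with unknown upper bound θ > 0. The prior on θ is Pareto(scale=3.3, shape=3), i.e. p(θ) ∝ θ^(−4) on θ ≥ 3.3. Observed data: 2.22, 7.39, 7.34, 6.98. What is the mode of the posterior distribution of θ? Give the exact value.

The Uniform(0, θ) likelihood is θ^(−n) for θ ≥ max(xᵢ), zero otherwise. Here max(xᵢ) = 7.39.
Posterior ∝ θ^(−4) · θ^(−4) = θ^(−8) on θ ≥ max(3.3, 7.39) = 7.39.
This density is strictly decreasing in θ, so the posterior mode lies at the lower boundary of the support.

θ̂_MAP = 7.39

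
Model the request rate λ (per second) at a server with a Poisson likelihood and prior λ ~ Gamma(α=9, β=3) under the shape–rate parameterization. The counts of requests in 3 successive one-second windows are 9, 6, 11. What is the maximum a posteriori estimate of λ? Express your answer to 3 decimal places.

λ̂_MAP = 5.667

Σxᵢ = 9+6+11 = 26, with n = 3.
Posterior ∝ λ^8e^(−3λ) · λ^26e^(−3λ) = λ^34e^(−6λ), i.e. Gamma(shape=35, rate=6).
The mode of a Gamma(a, b) with a ≥ 1 (shape–rate) is (a−1)/b = 34/6 ≈ 5.667.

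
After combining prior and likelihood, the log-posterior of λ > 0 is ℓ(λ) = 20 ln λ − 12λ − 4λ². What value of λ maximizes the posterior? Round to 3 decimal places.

λ̂_MAP = 1.000

ℓ'(λ) = 20/λ − 12 − 8λ. Setting this to zero and multiplying by λ: 8λ² + 12λ − 20 = 0.
λ = (−12 + √(12² + 4·8·20)) / (2·8) = (−12 + √784) / 16 = (−12 + 28)/16 = 1.
ℓ''(λ) = −20/λ² − 8 < 0, confirming a maximum.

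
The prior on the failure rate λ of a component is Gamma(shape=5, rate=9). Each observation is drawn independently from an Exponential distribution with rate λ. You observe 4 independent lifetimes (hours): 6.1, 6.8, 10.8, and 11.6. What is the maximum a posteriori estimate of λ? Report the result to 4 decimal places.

The Exponential(rate=λ) likelihood is ∝ λ^n e^(−λΣtᵢ). Here n = 4 and Σtᵢ = 6.1 + 6.8 + 10.8 + 11.6 = 35.3.
Posterior ∝ λ^4e^(−9λ) · λ^4e^(−35.3λ) = λ^8e^(−44.3λ), i.e. Gamma(9, 44.3).
Mode = (a−1)/b = 8/44.3 ≈ 0.1806.

λ̂_MAP = 0.1806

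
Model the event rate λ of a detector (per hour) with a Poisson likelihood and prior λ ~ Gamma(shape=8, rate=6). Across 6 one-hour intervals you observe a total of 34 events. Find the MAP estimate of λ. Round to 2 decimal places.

Σxᵢ = 34, n = 6.
Posterior ∝ λ^7e^(−6λ) · λ^34e^(−6λ) = λ^41e^(−12λ), i.e. Gamma(shape=42, rate=12).
The mode of a Gamma(a, b) with a ≥ 1 (shape–rate) is (a−1)/b = 41/12 ≈ 3.42.

λ̂_MAP = 3.42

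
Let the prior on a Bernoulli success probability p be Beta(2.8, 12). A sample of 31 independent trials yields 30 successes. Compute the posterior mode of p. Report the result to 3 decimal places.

Prior: Beta(2.8, 12).
Data: 30 successes in 31 trials. The binomial likelihood contributes p^30(1−p)^1, so the posterior is Beta(2.8+30, 12+1) = Beta(32.8, 13).
For Beta(a, b) with a, b > 1 the mode is (a−1)/(a+b−2) = 31.8/43.8 ≈ 0.726.

p̂_MAP = 0.726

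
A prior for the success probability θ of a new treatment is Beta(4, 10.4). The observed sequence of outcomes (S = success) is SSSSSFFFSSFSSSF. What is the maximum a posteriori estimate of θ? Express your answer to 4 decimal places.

Prior: Beta(4, 10.4).
Data: 10 successes in 15 trials (from the sequence). The binomial likelihood contributes θ^10(1−θ)^5, so the posterior is Beta(4+10, 10.4+5) = Beta(14, 15.4).
For Beta(a, b) with a, b > 1 the mode is (a−1)/(a+b−2) = 13/27.4 ≈ 0.4745.

θ̂_MAP = 0.4745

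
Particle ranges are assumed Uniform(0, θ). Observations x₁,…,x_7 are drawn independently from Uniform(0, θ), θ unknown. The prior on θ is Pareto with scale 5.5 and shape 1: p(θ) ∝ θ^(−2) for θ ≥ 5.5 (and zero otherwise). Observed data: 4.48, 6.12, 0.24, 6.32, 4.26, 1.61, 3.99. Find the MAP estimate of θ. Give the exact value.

The Uniform(0, θ) likelihood is θ^(−n) for θ ≥ max(xᵢ), zero otherwise. Here max(xᵢ) = 6.32.
Posterior ∝ θ^(−2) · θ^(−7) = θ^(−9) on θ ≥ max(5.5, 6.32) = 6.32.
This density is strictly decreasing in θ, so the posterior mode lies at the lower boundary of the support.

θ̂_MAP = 6.32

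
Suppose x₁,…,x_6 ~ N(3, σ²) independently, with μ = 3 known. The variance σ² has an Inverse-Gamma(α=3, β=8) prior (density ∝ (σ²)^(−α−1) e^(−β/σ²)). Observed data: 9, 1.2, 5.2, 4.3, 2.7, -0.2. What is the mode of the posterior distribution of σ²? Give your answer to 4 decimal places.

σ̂²_MAP = 5.1500

Sum of squared deviations about the known mean: SS = (9−3)² + (1.2−3)² + (5.2−3)² + (4.3−3)² + (2.7−3)² + (-0.2−3)² = 56.1.
The Normal likelihood contributes (σ²)^(−n/2) exp(−SS/(2σ²)), so the posterior is Inverse-Gamma(α + n/2, β + SS/2) = Inverse-Gamma(6, 36.05).
The mode of Inverse-Gamma(a, b) is b/(a+1) = 36.05/7 ≈ 5.1500.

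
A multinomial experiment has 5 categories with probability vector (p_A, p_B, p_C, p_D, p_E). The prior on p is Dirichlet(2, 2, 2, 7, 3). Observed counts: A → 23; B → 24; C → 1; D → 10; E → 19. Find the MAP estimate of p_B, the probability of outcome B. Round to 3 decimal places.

The posterior is Dirichlet(αᵢ + nᵢ) = Dirichlet(25, 26, 3, 17, 22).
For a Dirichlet(a₁,…,a_K) with all aᵢ > 1, the mode has j-th component (aⱼ − 1)/(Σaᵢ − K).
Here Σaᵢ = 93 and K = 5, so p_B = (26 − 1)/(93 − 5) = 25/88 ≈ 0.284.

MAP estimate of p_B = 0.284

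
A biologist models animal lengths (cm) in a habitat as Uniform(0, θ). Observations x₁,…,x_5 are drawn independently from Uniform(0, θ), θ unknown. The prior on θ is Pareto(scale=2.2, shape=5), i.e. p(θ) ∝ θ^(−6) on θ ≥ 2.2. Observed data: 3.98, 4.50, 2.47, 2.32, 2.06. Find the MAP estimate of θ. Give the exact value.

The Uniform(0, θ) likelihood is θ^(−n) for θ ≥ max(xᵢ), zero otherwise. Here max(xᵢ) = 4.50.
Posterior ∝ θ^(−6) · θ^(−5) = θ^(−11) on θ ≥ max(2.2, 4.50) = 4.50.
This density is strictly decreasing in θ, so the posterior mode lies at the lower boundary of the support.

θ̂_MAP = 4.50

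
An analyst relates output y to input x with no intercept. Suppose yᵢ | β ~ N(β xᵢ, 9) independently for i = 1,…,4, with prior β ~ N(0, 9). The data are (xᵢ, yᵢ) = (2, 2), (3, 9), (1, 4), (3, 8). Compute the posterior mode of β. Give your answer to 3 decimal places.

β̂_MAP = 2.458

log p(β | y) = −Σ(yᵢ − βxᵢ)²/(2·9) − β²/(2·9) + const.
Setting the derivative to zero: Σxᵢ(yᵢ − βxᵢ)/9 − β/9 = 0, so β = Σxᵢyᵢ / (Σxᵢ² + σ²/τ²).
Σxᵢyᵢ = 2·2 + 3·9 + 1·4 + 3·8 = 59; Σxᵢ² = 23; σ²/τ² = 1.
β̂_MAP = 59 / (23 + 1) = 59/24 ≈ 2.458.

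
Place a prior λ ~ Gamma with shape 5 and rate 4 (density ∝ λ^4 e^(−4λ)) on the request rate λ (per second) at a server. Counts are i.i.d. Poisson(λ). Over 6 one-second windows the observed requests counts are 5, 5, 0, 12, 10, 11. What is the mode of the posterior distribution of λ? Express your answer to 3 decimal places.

λ̂_MAP = 4.700

Σxᵢ = 5+5+0+12+10+11 = 43, with n = 6.
Posterior ∝ λ^4e^(−4λ) · λ^43e^(−6λ) = λ^47e^(−10λ), i.e. Gamma(shape=48, rate=10).
The mode of a Gamma(a, b) with a ≥ 1 (shape–rate) is (a−1)/b = 47/10 ≈ 4.700.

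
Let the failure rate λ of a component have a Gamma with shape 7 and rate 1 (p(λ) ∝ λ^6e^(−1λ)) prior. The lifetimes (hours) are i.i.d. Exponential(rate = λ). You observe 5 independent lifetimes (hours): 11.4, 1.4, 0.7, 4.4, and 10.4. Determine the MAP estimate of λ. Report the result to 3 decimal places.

The Exponential(rate=λ) likelihood is ∝ λ^n e^(−λΣtᵢ). Here n = 5 and Σtᵢ = 11.4 + 1.4 + 0.7 + 4.4 + 10.4 = 28.3.
Posterior ∝ λ^6e^(−1λ) · λ^5e^(−28.3λ) = λ^11e^(−29.3λ), i.e. Gamma(12, 29.3).
Mode = (a−1)/b = 11/29.3 ≈ 0.375.

λ̂_MAP = 0.375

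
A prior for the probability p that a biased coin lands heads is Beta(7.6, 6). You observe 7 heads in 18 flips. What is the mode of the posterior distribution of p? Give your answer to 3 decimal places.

Prior: Beta(7.6, 6).
Data: 7 successes in 18 trials. The binomial likelihood contributes p^7(1−p)^11, so the posterior is Beta(7.6+7, 6+11) = Beta(14.6, 17).
For Beta(a, b) with a, b > 1 the mode is (a−1)/(a+b−2) = 13.6/29.6 ≈ 0.459.

p̂_MAP = 0.459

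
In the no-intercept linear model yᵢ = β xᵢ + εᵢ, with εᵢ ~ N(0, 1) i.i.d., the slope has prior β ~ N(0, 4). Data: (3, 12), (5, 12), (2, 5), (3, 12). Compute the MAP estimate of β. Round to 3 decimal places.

log p(β | y) = −Σ(yᵢ − βxᵢ)²/(2·1) − β²/(2·4) + const.
Setting the derivative to zero: Σxᵢ(yᵢ − βxᵢ)/1 − β/4 = 0, so β = Σxᵢyᵢ / (Σxᵢ² + σ²/τ²).
Σxᵢyᵢ = 3·12 + 5·12 + 2·5 + 3·12 = 142; Σxᵢ² = 47; σ²/τ² = 0.25.
β̂_MAP = 142 / (47 + 0.25) = 142/47.25 ≈ 3.005.

β̂_MAP = 3.005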